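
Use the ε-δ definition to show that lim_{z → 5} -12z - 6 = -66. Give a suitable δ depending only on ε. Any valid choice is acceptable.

Fix ε > 0. We need δ > 0 so that 0 < |z − 5| < δ implies |(-12z - 6) + 66| < ε.
|(-12z - 6) + 66| = |-12z + 60| = 12|z − 5|.
Thus it suffices that |z − 5| < ε/12.
Choosing δ = ε/12 gives |(-12z - 6) + 66| = 12|z − 5| < ε whenever |z − 5| < δ.

δ = ε/12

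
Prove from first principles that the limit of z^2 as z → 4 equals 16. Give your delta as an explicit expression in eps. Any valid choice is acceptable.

Fix eps > 0. We seek delta > 0 with 0 < |z − 4| < delta ⇒ |z^2 − 16| < eps.
Factor: z^2 − 16 = (z − 4)(z + 4), so |z^2 − 16| = |z − 4|·|z + 4|.
Restrict delta ≤ 2. Then |z − 4| < 2 gives |z| < 6, so by the triangle inequality |z + 4| ≤ 6 + 4 = 10.
Hence |z^2 − 16| ≤ 10|z − 4|, which is < eps once |z − 4| < eps/10.
Take delta = min(2, eps/10). If 0 < |z − 4| < delta then both bounds hold and |z^2 − 16| ≤ 10|z − 4| < 10·(eps/10) = eps.

delta = min(2, eps/10)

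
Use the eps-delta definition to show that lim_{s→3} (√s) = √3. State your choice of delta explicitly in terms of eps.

Let eps > 0. We want delta > 0 such that 0 < |s − 3| < delta implies |√s − √3| < eps.
Rationalise: √s − √3 = (s − 3)/(√s + √3), so |√s − √3| = |s − 3|/(√s + √3).
Restrict delta ≤ 3 so that |s − 3| < 3 forces s > 0, and then √s + √3 > √3.
Hence |√s − √3| < |s − 3|/√3, which is < eps once |s − 3| < √3·eps.
Take delta = min(3, √3·eps). If 0 < |s − 3| < delta then s > 0 and |√s − √3| < |s − 3|/√3 < eps.

delta = min(3, √3·eps)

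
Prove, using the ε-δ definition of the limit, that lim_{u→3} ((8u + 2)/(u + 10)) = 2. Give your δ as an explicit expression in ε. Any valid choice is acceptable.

Let ε > 0. We want δ > 0 with 0 < |u − 3| < δ ⇒ |(8u + 2)/(u + 10) − 2| < ε.
Combining over a common denominator, (8u + 2)/(u + 10) − 2 = [(8u + 2)·13 − 26·(u + 10)] / [13·(u + 10)] = 78(u − 3) / (13(u + 10)).
So |(8u + 2)/(u + 10) − 2| = 78|u − 3| / (13·|u + 10|).
Require δ ≤ 13/2, so |u + 10| ≥ |13| − |u − 3| > 13 − 13/2 = 13/2.
Hence |(8u + 2)/(u + 10) − 2| < 78|u − 3|/(13·(13/2)) = (12/13)|u − 3|, which is < ε once |u − 3| < (13/12)ε.
Take δ = min(13/2, (13/12)ε). Then 0 < |u − 3| < δ forces both bounds, so |(8u + 2)/(u + 10) − 2| < ε.

δ = min(13/2, (13/12)ε)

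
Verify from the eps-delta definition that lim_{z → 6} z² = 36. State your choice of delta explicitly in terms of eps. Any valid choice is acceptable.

Let eps > 0 be given. We seek delta > 0 with 0 < |z − 6| < delta ⇒ |z² − 36| < eps.
Factor: z² − 36 = (z − 6)(z + 6), so |z² − 36| = |z − 6|·|z + 6|.
Restrict delta ≤ 1. Then |z − 6| < 1 gives |z| < 7, so by the triangle inequality |z + 6| ≤ 7 + 6 = 13.
Hence |z² − 36| ≤ 13|z − 6|, which is < eps once |z − 6| < eps/13.
Take delta = min(1, eps/13). If 0 < |z − 6| < delta then both bounds hold and |z² − 36| ≤ 13|z − 6| < 13·(eps/13) = eps.

delta = min(1, eps/13)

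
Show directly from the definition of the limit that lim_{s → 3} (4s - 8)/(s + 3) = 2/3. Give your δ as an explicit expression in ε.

δ = min(3, (9/10)ε)

Fix ε > 0. We want δ > 0 with 0 < |s − 3| < δ ⇒ |(4s - 8)/(s + 3) − (2/3)| < ε.
Combining over a common denominator, (4s - 8)/(s + 3) − (2/3) = [(4s - 8)·6 − 4·(s + 3)] / [6·(s + 3)] = 20(s − 3) / (6(s + 3)).
So |(4s - 8)/(s + 3) − (2/3)| = 20|s − 3| / (6·|s + 3|).
Restrict δ ≤ 3. Then |s − 3| < 3 gives |s + 3| = |(s − 3) + 6| ≥ 6 − 3 = 3.
Hence |(4s - 8)/(s + 3) − (2/3)| < 20|s − 3|/(6·3) = (10/9)|s − 3|, which is < ε once |s − 3| < (9/10)ε.
Take δ = min(3, (9/10)ε). Then 0 < |s − 3| < δ forces both bounds, so |(4s - 8)/(s + 3) − (2/3)| < ε.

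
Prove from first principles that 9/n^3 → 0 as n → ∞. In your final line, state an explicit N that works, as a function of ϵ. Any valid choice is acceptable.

Let ϵ > 0 be given. For n ≥ 1, |9/n^3 − 0| = 9/n^3.
9/n^3 < ϵ ⇔ n^3 > 9/ϵ ⇔ n > (9/ϵ)^{1/3}.
Take N = (9/ϵ)^{1/3}. Then n > N implies 9/n^3 < ϵ.

N = (9/ϵ)^{1/3}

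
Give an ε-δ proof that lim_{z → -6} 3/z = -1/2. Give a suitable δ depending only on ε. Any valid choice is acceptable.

Let ε > 0. We seek δ > 0 such that 0 < |z + 6| < δ implies |3/z + 1/2| < ε.
|3/z + 1/2| = 3·|-6 − z|/(6·|z|) = 3|z + 6|/(6|z|).
Require δ ≤ 3 so that |z| > 6 − 3 = 3, hence 6|z| > 18.
Then |3/z + 1/2| < 3|z + 6|/18, which is < ε when |z + 6| < 6ε.
Take δ = min(3, 6ε). Then 0 < |z + 6| < δ gives both |z + 6| < 3 and |z + 6| < 6ε, so |3/z + 1/2| < ε.

δ = min(3, 6ε)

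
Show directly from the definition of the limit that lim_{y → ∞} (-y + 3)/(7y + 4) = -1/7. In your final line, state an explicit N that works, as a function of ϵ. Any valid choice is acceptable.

Fix ϵ > 0. We seek N > 0 such that y > N implies |(-y + 3)/(7y + 4) + 1/7| < ϵ.
(-y + 3)/(7y + 4) + 1/7 = (7(-y + 3) − (-1)(7y + 4)) / (7(7y + 4)) = 25/(7(7y + 4)).
For y > 0 we have 7y + 4 > 7y, so |(-y + 3)/(7y + 4) + 1/7| = 25/(7(7y + 4)) < 25/(7·7y) = (25/49)/y.
Thus |(-y + 3)/(7y + 4) + 1/7| < ϵ whenever y > (25/49)/ϵ.
Take N = (25/49)/ϵ. If y > N then |(-y + 3)/(7y + 4) + 1/7| < (25/49)/y < ϵ.

N = (25/49)/ϵ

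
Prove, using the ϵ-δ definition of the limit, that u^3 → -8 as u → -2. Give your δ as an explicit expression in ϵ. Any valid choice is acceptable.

Fix ϵ > 0. We seek δ > 0 with 0 < |u + 2| < δ ⇒ |u^3 + 8| < ϵ.
Factor: u^3 + 8 = (u + 2)(u^2 - 2u + 4), so |u^3 + 8| = |u + 2|·|u^2 - 2u + 4|.
Impose δ ≤ 2 so that |u| < 4; then |u^2 - 2u + 4| ≤ 28.
Hence |u^3 + 8| ≤ 28|u + 2|, which is < ϵ once |u + 2| < ϵ/28.
Take δ = min(2, ϵ/28). If 0 < |u + 2| < δ then both bounds hold and |u^3 + 8| ≤ 28|u + 2| < 28·(ϵ/28) = ϵ.

δ = min(2, ϵ/28)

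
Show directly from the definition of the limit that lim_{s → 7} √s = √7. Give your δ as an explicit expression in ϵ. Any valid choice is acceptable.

δ = min(7, √7·ϵ)

Fix ϵ > 0. We want δ > 0 such that 0 < |s − 7| < δ implies |√s − √7| < ϵ.
Multiplying by the conjugate, |√s − √7| = |s − 7|/(√s + √7).
Restrict δ ≤ 7 so that |s − 7| < 7 forces s > 0, and then √s + √7 > √7.
Hence |√s − √7| < |s − 7|/√7, which is < ϵ once |s − 7| < √7·ϵ.
Take δ = min(7, √7·ϵ). If 0 < |s − 7| < δ then s > 0 and |√s − √7| < |s − 7|/√7 < ϵ.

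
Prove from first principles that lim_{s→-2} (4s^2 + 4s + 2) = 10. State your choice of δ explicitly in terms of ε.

δ = min(2, ε/20)

Let ε > 0 be given. We want δ > 0 such that 0 < |s + 2| < δ implies |(4s^2 + 4s + 2) − 10| < ε.
(4s^2 + 4s + 2) − 10 = 4s^2 + 4s - 8 = (s + 2)(4s - 4).
So |(4s^2 + 4s + 2) − 10| = |s + 2|·|4s - 4|.
Assume first that |s + 2| < 2, so |s| < 4. Then |4s - 4| ≤ 4·4 + 4 = 20.
Hence |(4s^2 + 4s + 2) − 10| ≤ 20|s + 2| < ε provided |s + 2| < ε/20.
Choosing δ = min(2, ε/20) ensures both conditions, hence |(4s^2 + 4s + 2) − 10| < ε.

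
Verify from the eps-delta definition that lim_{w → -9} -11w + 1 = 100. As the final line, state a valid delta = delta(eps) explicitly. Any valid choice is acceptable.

Let eps > 0. We need delta > 0 so that 0 < |w + 9| < delta implies |(-11w + 1) − 100| < eps.
|(-11w + 1) − 100| = |-11w - 99| = 11|w + 9|.
So 11|w + 9| < eps exactly when |w + 9| < eps/11.
Take delta = eps/11. If 0 < |w + 9| < delta then |(-11w + 1) − 100| = 11|w + 9| < 11·(eps/11) = eps.

delta = eps/11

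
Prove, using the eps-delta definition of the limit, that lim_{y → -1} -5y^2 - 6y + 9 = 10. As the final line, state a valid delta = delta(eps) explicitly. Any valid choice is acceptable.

Suppose eps > 0. We want delta > 0 such that 0 < |y + 1| < delta implies |(-5y^2 - 6y + 9) − 10| < eps.
(-5y^2 - 6y + 9) − 10 = -5y^2 - 6y - 1 = (y + 1)(-5y - 1).
So |(-5y^2 - 6y + 9) − 10| = |y + 1|·|-5y - 1|.
Assume first that |y + 1| < 2, so |y| < 3. Then |-5y - 1| ≤ 5·3 + 1 = 16.
Hence |(-5y^2 - 6y + 9) − 10| ≤ 16|y + 1| < eps provided |y + 1| < eps/16.
Take delta = min(2, eps/16). Then 0 < |y + 1| < delta gives both |y + 1| < 2 and |y + 1| < eps/16, so |(-5y^2 - 6y + 9) − 10| < eps.

delta = min(2, eps/16)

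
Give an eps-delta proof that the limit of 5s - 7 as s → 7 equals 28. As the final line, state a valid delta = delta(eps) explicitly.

delta = eps/5

Fix eps > 0. We need delta > 0 so that 0 < |s − 7| < delta implies |(5s - 7) − 28| < eps.
|(5s - 7) − 28| = |5s - 35| = 5|s − 7|.
So 5|s − 7| < eps exactly when |s − 7| < eps/5.
Take delta = eps/5. If 0 < |s − 7| < delta then |(5s - 7) − 28| = 5|s − 7| < 5·(eps/5) = eps.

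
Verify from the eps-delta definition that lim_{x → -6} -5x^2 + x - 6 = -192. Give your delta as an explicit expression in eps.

Let eps > 0. We want delta > 0 such that 0 < |x + 6| < delta implies |(-5x^2 + x - 6) + 192| < eps.
(-5x^2 + x - 6) + 192 = -5x^2 + x + 186 = (x + 6)(-5x + 31).
So |(-5x^2 + x - 6) + 192| = |x + 6|·|-5x + 31|.
Assume first that |x + 6| < 1, so |x| < 7. Then |-5x + 31| ≤ 5·7 + 31 = 66.
Hence |(-5x^2 + x - 6) + 192| ≤ 66|x + 6| < eps provided |x + 6| < eps/66.
Choosing delta = min(1, eps/66) ensures both conditions, hence |(-5x^2 + x - 6) + 192| < eps.

delta = min(1, eps/66)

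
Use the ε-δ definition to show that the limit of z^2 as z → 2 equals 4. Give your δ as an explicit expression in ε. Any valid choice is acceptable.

δ = min(2, ε/6)

Let ε > 0 be given. We seek δ > 0 with 0 < |z − 2| < δ ⇒ |z^2 − 4| < ε.
Factor: z^2 − 4 = (z − 2)(z + 2), so |z^2 − 4| = |z − 2|·|z + 2|.
Restrict δ ≤ 2. Then |z − 2| < 2 gives |z| < 4, so by the triangle inequality |z + 2| ≤ 4 + 2 = 6.
Hence |z^2 − 4| ≤ 6|z − 2|, which is < ε once |z − 2| < ε/6.
Take δ = min(2, ε/6). If 0 < |z − 2| < δ then both bounds hold and |z^2 − 4| ≤ 6|z − 2| < 6·(ε/6) = ε.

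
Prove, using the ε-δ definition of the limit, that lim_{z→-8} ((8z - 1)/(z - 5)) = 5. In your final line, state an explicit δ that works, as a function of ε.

δ = min(13/2, (13/6)ε)

Suppose ε > 0. We want δ > 0 with 0 < |z + 8| < δ ⇒ |(8z - 1)/(z - 5) − 5| < ε.
Combining over a common denominator, (8z - 1)/(z - 5) − 5 = [(8z - 1)·(-13) − (-65)·(z - 5)] / [(-13)·(z - 5)] = -39(z + 8) / ((-13)(z - 5)).
So |(8z - 1)/(z - 5) − 5| = 39|z + 8| / (13·|z − 5|).
Restrict δ ≤ 13/2. Then |z + 8| < 13/2 gives |z − 5| = |(z + 8) + (-13)| ≥ 13 − 13/2 = 13/2.
Hence |(8z - 1)/(z - 5) − 5| < 39|z + 8|/(13·(13/2)) = (6/13)|z + 8|, which is < ε once |z + 8| < (13/6)ε.
Take δ = min(13/2, (13/6)ε). Then 0 < |z + 8| < δ forces both bounds, so |(8z - 1)/(z - 5) − 5| < ε.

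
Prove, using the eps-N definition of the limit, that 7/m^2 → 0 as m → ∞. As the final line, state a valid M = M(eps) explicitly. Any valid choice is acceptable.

M = (7/eps)^{1/2}

Suppose eps > 0. For m ≥ 1, |7/m^2 − 0| = 7/m^2.
7/m^2 < eps ⇔ m^2 > 7/eps ⇔ m > (7/eps)^{1/2}.
Take M = (7/eps)^{1/2}. Then m > M implies 7/m^2 < eps.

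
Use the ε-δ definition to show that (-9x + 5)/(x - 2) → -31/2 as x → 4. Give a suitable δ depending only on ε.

Fix ε > 0. We want δ > 0 with 0 < |x − 4| < δ ⇒ |(-9x + 5)/(x - 2) + 31/2| < ε.
Combining over a common denominator, (-9x + 5)/(x - 2) + 31/2 = [(-9x + 5)·2 − (-31)·(x - 2)] / [2·(x - 2)] = 13(x − 4) / (2(x - 2)).
So |(-9x + 5)/(x - 2) + 31/2| = 13|x − 4| / (2·|x − 2|).
Restrict δ ≤ 1. Then |x − 4| < 1 gives |x − 2| = |(x − 4) + 2| ≥ 2 − 1 = 1.
Hence |(-9x + 5)/(x - 2) + 31/2| < 13|x − 4|/(2·1) = (13/2)|x − 4|, which is < ε once |x − 4| < (2/13)ε.
Take δ = min(1, (2/13)ε). Then 0 < |x − 4| < δ forces both bounds, so |(-9x + 5)/(x - 2) + 31/2| < ε.

δ = min(1, (2/13)ε)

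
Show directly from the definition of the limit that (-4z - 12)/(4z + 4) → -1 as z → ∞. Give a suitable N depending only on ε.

Let ε > 0 be given. We seek N > 0 such that z > N implies |(-4z - 12)/(4z + 4) + 1| < ε.
(-4z - 12)/(4z + 4) + 1 = (4(-4z - 12) − (-4)(4z + 4)) / (4(4z + 4)) = -32/(4(4z + 4)).
For z > 0 we have 4z + 4 > 4z, so |(-4z - 12)/(4z + 4) + 1| = 32/(4(4z + 4)) < 32/(4·4z) = 2/z.
Thus |(-4z - 12)/(4z + 4) + 1| < ε whenever z > 2/ε.
Take N = 2/ε. If z > N then |(-4z - 12)/(4z + 4) + 1| < 2/z < ε.

N = 2/ε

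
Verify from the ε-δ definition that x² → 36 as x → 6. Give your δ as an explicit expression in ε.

Let ε > 0. We seek δ > 0 with 0 < |x − 6| < δ ⇒ |x² − 36| < ε.
Factor: x² − 36 = (x − 6)(x + 6), so |x² − 36| = |x − 6|·|x + 6|.
Impose δ ≤ 1 so that |x| < 7; then |x + 6| ≤ 13.
Hence |x² − 36| ≤ 13|x − 6|, which is < ε once |x − 6| < ε/13.
Take δ = min(1, ε/13). If 0 < |x − 6| < δ then both bounds hold and |x² − 36| ≤ 13|x − 6| < 13·(ε/13) = ε.

δ = min(1, ε/13)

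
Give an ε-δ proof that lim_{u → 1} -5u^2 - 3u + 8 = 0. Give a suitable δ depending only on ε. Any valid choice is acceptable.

δ = min(1, ε/18)

Suppose ε > 0. We want δ > 0 such that 0 < |u − 1| < δ implies |(-5u^2 - 3u + 8)| < ε.
(-5u^2 - 3u + 8) = -5u^2 - 3u + 8 = (u − 1)(-5u - 8).
So |(-5u^2 - 3u + 8)| = |u − 1|·|-5u - 8|.
Assume first that |u − 1| < 1, so |u| < 2. Then |-5u - 8| ≤ 5·2 + 8 = 18.
Hence |(-5u^2 - 3u + 8)| ≤ 18|u − 1| < ε provided |u − 1| < ε/18.
Choosing δ = min(1, ε/18) ensures both conditions, hence |(-5u^2 - 3u + 8)| < ε.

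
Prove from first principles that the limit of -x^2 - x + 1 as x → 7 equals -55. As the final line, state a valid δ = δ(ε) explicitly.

Let ε > 0 be given. We want δ > 0 such that 0 < |x − 7| < δ implies |(-x^2 - x + 1) + 55| < ε.
(-x^2 - x + 1) + 55 = -x^2 - x + 56 = (x − 7)(-x - 8).
So |(-x^2 - x + 1) + 55| = |x − 7|·|-x - 8|.
Assume first that |x − 7| < 1, so |x| < 8. Then |-x - 8| ≤ 8 + 8 = 16.
Hence |(-x^2 - x + 1) + 55| ≤ 16|x − 7| < ε provided |x − 7| < ε/16.
Choosing δ = min(1, ε/16) ensures both conditions, hence |(-x^2 - x + 1) + 55| < ε.

δ = min(1, ε/16)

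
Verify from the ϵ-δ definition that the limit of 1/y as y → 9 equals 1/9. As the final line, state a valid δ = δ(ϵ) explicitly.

δ = min(9/2, (81/2)ϵ)

Let ϵ > 0. We seek δ > 0 such that 0 < |y − 9| < δ implies |1/y − (1/9)| < ϵ.
|1/y − (1/9)| = |9 − y|/(9·|y|) = |y − 9|/(9|y|).
Restrict δ ≤ 9/2. Then |y − 9| < 9/2 gives |y| > 9/2, so 9|y| > 81/2.
Then |1/y − (1/9)| < |y − 9|/(81/2), which is < ϵ when |y − 9| < (81/2)ϵ.
Take δ = min(9/2, (81/2)ϵ). Then 0 < |y − 9| < δ gives both |y − 9| < 9/2 and |y − 9| < (81/2)ϵ, so |1/y − (1/9)| < ϵ.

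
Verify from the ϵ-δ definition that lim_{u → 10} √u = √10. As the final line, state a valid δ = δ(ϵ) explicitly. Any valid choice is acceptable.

δ = min(10, √10·ϵ)

Let ϵ > 0 be given. We want δ > 0 such that 0 < |u − 10| < δ implies |√u − √10| < ϵ.
Rationalise: √u − √10 = (u − 10)/(√u + √10), so |√u − √10| = |u − 10|/(√u + √10).
Restrict δ ≤ 10 so that |u − 10| < 10 forces u > 0, and then √u + √10 > √10.
Hence |√u − √10| < |u − 10|/√10, which is < ϵ once |u − 10| < √10·ϵ.
Take δ = min(10, √10·ϵ). If 0 < |u − 10| < δ then u > 0 and |√u − √10| < |u − 10|/√10 < ϵ.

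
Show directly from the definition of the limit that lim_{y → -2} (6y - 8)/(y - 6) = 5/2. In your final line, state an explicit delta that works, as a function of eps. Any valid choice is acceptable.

Let eps > 0 be given. We want delta > 0 with 0 < |y + 2| < delta ⇒ |(6y - 8)/(y - 6) − (5/2)| < eps.
Combining over a common denominator, (6y - 8)/(y - 6) − (5/2) = [(6y - 8)·(-8) − (-20)·(y - 6)] / [(-8)·(y - 6)] = -28(y + 2) / ((-8)(y - 6)).
So |(6y - 8)/(y - 6) − (5/2)| = 28|y + 2| / (8·|y − 6|).
Restrict delta ≤ 4. Then |y + 2| < 4 gives |y − 6| = |(y + 2) + (-8)| ≥ 8 − 4 = 4.
Hence |(6y - 8)/(y - 6) − (5/2)| < 28|y + 2|/(8·4) = (7/8)|y + 2|, which is < eps once |y + 2| < (8/7)eps.
Take delta = min(4, (8/7)eps). Then 0 < |y + 2| < delta forces both bounds, so |(6y - 8)/(y - 6) − (5/2)| < eps.

delta = min(4, (8/7)eps)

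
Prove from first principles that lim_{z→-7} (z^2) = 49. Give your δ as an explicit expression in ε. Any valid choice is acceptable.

Suppose ε > 0. We seek δ > 0 with 0 < |z + 7| < δ ⇒ |z^2 − 49| < ε.
Factor: z^2 − 49 = (z + 7)(z - 7), so |z^2 − 49| = |z + 7|·|z - 7|.
Impose δ ≤ 1 so that |z| < 8; then |z - 7| ≤ 15.
Hence |z^2 − 49| ≤ 15|z + 7|, which is < ε once |z + 7| < ε/15.
Take δ = min(1, ε/15). If 0 < |z + 7| < δ then both bounds hold and |z^2 − 49| ≤ 15|z + 7| < 15·(ε/15) = ε.

δ = min(1, ε/15)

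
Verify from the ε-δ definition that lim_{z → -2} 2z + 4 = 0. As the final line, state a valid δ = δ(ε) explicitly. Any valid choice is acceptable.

δ = ε/2

Fix ε > 0. We need δ > 0 so that 0 < |z + 2| < δ implies |(2z + 4)| < ε.
|(2z + 4)| = |2z + 4| = 2|z + 2|.
So 2|z + 2| < ε exactly when |z + 2| < ε/2.
Take δ = ε/2. If 0 < |z + 2| < δ then |(2z + 4)| = 2|z + 2| < 2·(ε/2) = ε.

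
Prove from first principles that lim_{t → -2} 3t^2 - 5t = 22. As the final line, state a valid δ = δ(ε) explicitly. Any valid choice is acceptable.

Suppose ε > 0. We want δ > 0 such that 0 < |t + 2| < δ implies |(3t^2 - 5t) − 22| < ε.
(3t^2 - 5t) − 22 = 3t^2 - 5t - 22 = (t + 2)(3t - 11).
So |(3t^2 - 5t) − 22| = |t + 2|·|3t - 11|.
Require δ ≤ 1. Then |t + 2| < 1 gives |t| < 3, and by the triangle inequality |3t - 11| ≤ 3·3 + 11 = 20.
Hence |(3t^2 - 5t) − 22| ≤ 20|t + 2| < ε provided |t + 2| < ε/20.
Choosing δ = min(1, ε/20) ensures both conditions, hence |(3t^2 - 5t) − 22| < ε.

δ = min(1, ε/20)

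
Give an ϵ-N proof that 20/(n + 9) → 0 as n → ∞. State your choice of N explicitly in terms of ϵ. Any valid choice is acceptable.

N = 20/ϵ

Suppose ϵ > 0. For n ≥ 1, |20/(n + 9) − 0| = 20/(n + 9) ≤ 20/n.
We need 20/n < ϵ, i.e. n > 20/ϵ.
Take N = 20/ϵ. If n > N then |20/(n + 9)| ≤ 20/n < ϵ.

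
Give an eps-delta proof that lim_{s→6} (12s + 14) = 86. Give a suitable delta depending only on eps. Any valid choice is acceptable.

Fix eps > 0. We need delta > 0 so that 0 < |s − 6| < delta implies |(12s + 14) − 86| < eps.
Since (12s + 14) − 86 = 12(s − 6), we have |(12s + 14) − 86| = 12|s − 6|.
Thus it suffices that |s − 6| < eps/12.
Choosing delta = eps/12 gives |(12s + 14) − 86| = 12|s − 6| < eps whenever |s − 6| < delta.

delta = eps/12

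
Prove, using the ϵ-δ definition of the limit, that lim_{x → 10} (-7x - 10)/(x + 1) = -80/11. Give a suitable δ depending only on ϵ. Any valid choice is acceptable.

Let ϵ > 0. We want δ > 0 with 0 < |x − 10| < δ ⇒ |(-7x - 10)/(x + 1) + 80/11| < ϵ.
Combining over a common denominator, (-7x - 10)/(x + 1) + 80/11 = [(-7x - 10)·11 − (-80)·(x + 1)] / [11·(x + 1)] = 3(x − 10) / (11(x + 1)).
So |(-7x - 10)/(x + 1) + 80/11| = 3|x − 10| / (11·|x + 1|).
Require δ ≤ 11/2, so |x + 1| ≥ |11| − |x − 10| > 11 − 11/2 = 11/2.
Hence |(-7x - 10)/(x + 1) + 80/11| < 3|x − 10|/(11·(11/2)) = (6/121)|x − 10|, which is < ϵ once |x − 10| < (121/6)ϵ.
Take δ = min(11/2, (121/6)ϵ). Then 0 < |x − 10| < δ forces both bounds, so |(-7x - 10)/(x + 1) + 80/11| < ϵ.

δ = min(11/2, (121/6)ϵ)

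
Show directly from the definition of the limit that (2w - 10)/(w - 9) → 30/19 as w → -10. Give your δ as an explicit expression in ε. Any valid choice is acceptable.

Suppose ε > 0. We want δ > 0 with 0 < |w + 10| < δ ⇒ |(2w - 10)/(w - 9) − (30/19)| < ε.
Combining over a common denominator, (2w - 10)/(w - 9) − (30/19) = [(2w - 10)·(-19) − (-30)·(w - 9)] / [(-19)·(w - 9)] = -8(w + 10) / ((-19)(w - 9)).
So |(2w - 10)/(w - 9) − (30/19)| = 8|w + 10| / (19·|w − 9|).
Restrict δ ≤ 19/2. Then |w + 10| < 19/2 gives |w − 9| = |(w + 10) + (-19)| ≥ 19 − 19/2 = 19/2.
Hence |(2w - 10)/(w - 9) − (30/19)| < 8|w + 10|/(19·(19/2)) = (16/361)|w + 10|, which is < ε once |w + 10| < (361/16)ε.
Take δ = min(19/2, (361/16)ε). Then 0 < |w + 10| < δ forces both bounds, so |(2w - 10)/(w - 9) − (30/19)| < ε.

δ = min(19/2, (361/16)ε)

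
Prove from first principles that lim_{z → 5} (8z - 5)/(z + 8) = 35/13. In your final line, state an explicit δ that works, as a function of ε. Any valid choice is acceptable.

δ = min(13/2, (169/138)ε)

Suppose ε > 0. We want δ > 0 with 0 < |z − 5| < δ ⇒ |(8z - 5)/(z + 8) − (35/13)| < ε.
Combining over a common denominator, (8z - 5)/(z + 8) − (35/13) = [(8z - 5)·13 − 35·(z + 8)] / [13·(z + 8)] = 69(z − 5) / (13(z + 8)).
So |(8z - 5)/(z + 8) − (35/13)| = 69|z − 5| / (13·|z + 8|).
Restrict δ ≤ 13/2. Then |z − 5| < 13/2 gives |z + 8| = |(z − 5) + 13| ≥ 13 − 13/2 = 13/2.
Hence |(8z - 5)/(z + 8) − (35/13)| < 69|z − 5|/(13·(13/2)) = (138/169)|z − 5|, which is < ε once |z − 5| < (169/138)ε.
Take δ = min(13/2, (169/138)ε). Then 0 < |z − 5| < δ forces both bounds, so |(8z - 5)/(z + 8) − (35/13)| < ε.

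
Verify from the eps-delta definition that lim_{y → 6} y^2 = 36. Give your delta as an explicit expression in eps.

Suppose eps > 0. We seek delta > 0 with 0 < |y − 6| < delta ⇒ |y^2 − 36| < eps.
Factor: y^2 − 36 = (y − 6)(y + 6), so |y^2 − 36| = |y − 6|·|y + 6|.
Impose delta ≤ 2 so that |y| < 8; then |y + 6| ≤ 14.
Hence |y^2 − 36| ≤ 14|y − 6|, which is < eps once |y − 6| < eps/14.
Take delta = min(2, eps/14). If 0 < |y − 6| < delta then both bounds hold and |y^2 − 36| ≤ 14|y − 6| < 14·(eps/14) = eps.

delta = min(2, eps/14)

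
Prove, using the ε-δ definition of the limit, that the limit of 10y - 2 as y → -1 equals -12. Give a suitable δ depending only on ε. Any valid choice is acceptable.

Let ε > 0 be given. We need δ > 0 so that 0 < |y + 1| < δ implies |(10y - 2) + 12| < ε.
Since (10y - 2) + 12 = 10(y + 1), we have |(10y - 2) + 12| = 10|y + 1|.
So 10|y + 1| < ε exactly when |y + 1| < ε/10.
Choosing δ = ε/10 gives |(10y - 2) + 12| = 10|y + 1| < ε whenever |y + 1| < δ.

δ = ε/10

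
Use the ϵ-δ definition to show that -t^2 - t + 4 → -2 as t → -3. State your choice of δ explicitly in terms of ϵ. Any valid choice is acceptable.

Suppose ϵ > 0. We want δ > 0 such that 0 < |t + 3| < δ implies |(-t^2 - t + 4) + 2| < ϵ.
(-t^2 - t + 4) + 2 = -t^2 - t + 6 = (t + 3)(-t + 2).
So |(-t^2 - t + 4) + 2| = |t + 3|·|-t + 2|.
Assume first that |t + 3| < 1, so |t| < 4. Then |-t + 2| ≤ 4 + 2 = 6.
Hence |(-t^2 - t + 4) + 2| ≤ 6|t + 3| < ϵ provided |t + 3| < ϵ/6.
Choosing δ = min(1, ϵ/6) ensures both conditions, hence |(-t^2 - t + 4) + 2| < ϵ.

δ = min(1, ϵ/6)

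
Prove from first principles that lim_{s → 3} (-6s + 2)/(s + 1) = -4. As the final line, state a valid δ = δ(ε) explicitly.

Fix ε > 0. We want δ > 0 with 0 < |s − 3| < δ ⇒ |(-6s + 2)/(s + 1) + 4| < ε.
Combining over a common denominator, (-6s + 2)/(s + 1) + 4 = [(-6s + 2)·4 − (-16)·(s + 1)] / [4·(s + 1)] = -8(s − 3) / (4(s + 1)).
So |(-6s + 2)/(s + 1) + 4| = 8|s − 3| / (4·|s + 1|).
Require δ ≤ 2, so |s + 1| ≥ |4| − |s − 3| > 4 − 2 = 2.
Hence |(-6s + 2)/(s + 1) + 4| < 8|s − 3|/(4·2) = |s − 3|, which is < ε once |s − 3| < ε.
Take δ = min(2, ε). Then 0 < |s − 3| < δ forces both bounds, so |(-6s + 2)/(s + 1) + 4| < ε.

δ = min(2, ε)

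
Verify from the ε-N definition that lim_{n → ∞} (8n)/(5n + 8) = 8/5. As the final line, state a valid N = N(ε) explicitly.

Suppose ε > 0. For n ≥ 1, |(8n)/(5n + 8) − (8/5)| = |-64|/(5(5n + 8)) = 64/(5(5n + 8)).
Since 5n + 8 ≥ 5n for n ≥ 1, this is ≤ 64/(5·5n) = (64/25)/n.
So |(8n)/(5n + 8) − (8/5)| < ε whenever n > (64/25)/ε.
Take N = (64/25)/ε. If n > N then |(8n)/(5n + 8) − (8/5)| ≤ (64/25)/n < ε.

N = (64/25)/ε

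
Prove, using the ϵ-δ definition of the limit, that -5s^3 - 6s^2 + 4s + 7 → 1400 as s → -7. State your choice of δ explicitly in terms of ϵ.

Let ϵ > 0 be given. We want δ > 0 such that 0 < |s + 7| < δ implies |(-5s^3 - 6s^2 + 4s + 7) − 1400| < ϵ.
(-5s^3 - 6s^2 + 4s + 7) − 1400 = -5s^3 - 6s^2 + 4s - 1393 = (s + 7)(-5s^2 + 29s - 199).
So |(-5s^3 - 6s^2 + 4s + 7) − 1400| = |s + 7|·|-5s^2 + 29s - 199|.
Assume first that |s + 7| < 2, so |s| < 9. Then |-5s^2 + 29s - 199| ≤ 5·9^2 + 29·9 + 199 = 865.
Hence |(-5s^3 - 6s^2 + 4s + 7) − 1400| ≤ 865|s + 7| < ϵ provided |s + 7| < ϵ/865.
Take δ = min(2, ϵ/865). Then 0 < |s + 7| < δ gives both |s + 7| < 2 and |s + 7| < ϵ/865, so |(-5s^3 - 6s^2 + 4s + 7) − 1400| < ϵ.

δ = min(2, ϵ/865)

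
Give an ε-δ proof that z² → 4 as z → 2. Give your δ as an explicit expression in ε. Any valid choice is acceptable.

Let ε > 0. We seek δ > 0 with 0 < |z − 2| < δ ⇒ |z² − 4| < ε.
Factor: z² − 4 = (z − 2)(z + 2), so |z² − 4| = |z − 2|·|z + 2|.
Restrict δ ≤ 2. Then |z − 2| < 2 gives |z| < 4, so by the triangle inequality |z + 2| ≤ 4 + 2 = 6.
Hence |z² − 4| ≤ 6|z − 2|, which is < ε once |z − 2| < ε/6.
Take δ = min(2, ε/6). If 0 < |z − 2| < δ then both bounds hold and |z² − 4| ≤ 6|z − 2| < 6·(ε/6) = ε.

δ = min(2, ε/6)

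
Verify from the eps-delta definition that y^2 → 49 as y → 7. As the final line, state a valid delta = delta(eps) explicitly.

delta = min(1, eps/15)

Let eps > 0. We seek delta > 0 with 0 < |y − 7| < delta ⇒ |y^2 − 49| < eps.
Factor: y^2 − 49 = (y − 7)(y + 7), so |y^2 − 49| = |y − 7|·|y + 7|.
Restrict delta ≤ 1. Then |y − 7| < 1 gives |y| < 8, so by the triangle inequality |y + 7| ≤ 8 + 7 = 15.
Hence |y^2 − 49| ≤ 15|y − 7|, which is < eps once |y − 7| < eps/15.
Take delta = min(1, eps/15). If 0 < |y − 7| < delta then both bounds hold and |y^2 − 49| ≤ 15|y − 7| < 15·(eps/15) = eps.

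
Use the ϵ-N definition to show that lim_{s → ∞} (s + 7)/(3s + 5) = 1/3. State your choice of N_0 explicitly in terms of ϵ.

Let ϵ > 0 be given. We seek N_0 > 0 such that s > N_0 implies |(s + 7)/(3s + 5) − (1/3)| < ϵ.
(s + 7)/(3s + 5) − (1/3) = (3(s + 7) − (3s + 5)) / (3(3s + 5)) = 16/(3(3s + 5)).
For s > 0 we have 3s + 5 > 3s, so |(s + 7)/(3s + 5) − (1/3)| = 16/(3(3s + 5)) < 16/(3·3s) = (16/9)/s.
Thus |(s + 7)/(3s + 5) − (1/3)| < ϵ whenever s > (16/9)/ϵ.
Take N_0 = (16/9)/ϵ. If s > N_0 then |(s + 7)/(3s + 5) − (1/3)| < (16/9)/s < ϵ.

N_0 = (16/9)/ϵ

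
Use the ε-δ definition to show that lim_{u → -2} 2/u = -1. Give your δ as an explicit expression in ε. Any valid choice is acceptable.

Let ε > 0 be given. We seek δ > 0 such that 0 < |u + 2| < δ implies |2/u + 1| < ε.
|2/u + 1| = 2·|-2 − u|/(2·|u|) = 2|u + 2|/(2|u|).
Require δ ≤ 1 so that |u| > 2 − 1 = 1, hence 2|u| > 2.
Then |2/u + 1| < 2|u + 2|/2, which is < ε when |u + 2| < ε.
Take δ = min(1, ε). Then 0 < |u + 2| < δ gives both |u + 2| < 1 and |u + 2| < ε, so |2/u + 1| < ε.

δ = min(1, ε)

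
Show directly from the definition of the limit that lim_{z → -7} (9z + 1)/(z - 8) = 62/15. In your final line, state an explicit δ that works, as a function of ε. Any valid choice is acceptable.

Fix ε > 0. We want δ > 0 with 0 < |z + 7| < δ ⇒ |(9z + 1)/(z - 8) − (62/15)| < ε.
Combining over a common denominator, (9z + 1)/(z - 8) − (62/15) = [(9z + 1)·(-15) − (-62)·(z - 8)] / [(-15)·(z - 8)] = -73(z + 7) / ((-15)(z - 8)).
So |(9z + 1)/(z - 8) − (62/15)| = 73|z + 7| / (15·|z − 8|).
Require δ ≤ 15/2, so |z − 8| ≥ |-15| − |z + 7| > 15 − 15/2 = 15/2.
Hence |(9z + 1)/(z - 8) − (62/15)| < 73|z + 7|/(15·(15/2)) = (146/225)|z + 7|, which is < ε once |z + 7| < (225/146)ε.
Take δ = min(15/2, (225/146)ε). Then 0 < |z + 7| < δ forces both bounds, so |(9z + 1)/(z - 8) − (62/15)| < ε.

δ = min(15/2, (225/146)ε)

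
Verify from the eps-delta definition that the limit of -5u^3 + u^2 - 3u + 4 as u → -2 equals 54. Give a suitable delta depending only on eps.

Suppose eps > 0. We want delta > 0 such that 0 < |u + 2| < delta implies |(-5u^3 + u^2 - 3u + 4) − 54| < eps.
(-5u^3 + u^2 - 3u + 4) − 54 = -5u^3 + u^2 - 3u - 50 = (u + 2)(-5u^2 + 11u - 25).
So |(-5u^3 + u^2 - 3u + 4) − 54| = |u + 2|·|-5u^2 + 11u - 25|.
Assume first that |u + 2| < 1, so |u| < 3. Then |-5u^2 + 11u - 25| ≤ 5·3^2 + 11·3 + 25 = 103.
Hence |(-5u^3 + u^2 - 3u + 4) − 54| ≤ 103|u + 2| < eps provided |u + 2| < eps/103.
Choosing delta = min(1, eps/103) ensures both conditions, hence |(-5u^3 + u^2 - 3u + 4) − 54| < eps.

delta = min(1, eps/103)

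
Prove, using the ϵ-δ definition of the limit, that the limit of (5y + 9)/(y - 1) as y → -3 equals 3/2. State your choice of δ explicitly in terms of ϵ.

Let ϵ > 0. We want δ > 0 with 0 < |y + 3| < δ ⇒ |(5y + 9)/(y - 1) − (3/2)| < ϵ.
Combining over a common denominator, (5y + 9)/(y - 1) − (3/2) = [(5y + 9)·(-4) − (-6)·(y - 1)] / [(-4)·(y - 1)] = -14(y + 3) / ((-4)(y - 1)).
So |(5y + 9)/(y - 1) − (3/2)| = 14|y + 3| / (4·|y − 1|).
Require δ ≤ 2, so |y − 1| ≥ |-4| − |y + 3| > 4 − 2 = 2.
Hence |(5y + 9)/(y - 1) − (3/2)| < 14|y + 3|/(4·2) = (7/4)|y + 3|, which is < ϵ once |y + 3| < (4/7)ϵ.
Take δ = min(2, (4/7)ϵ). Then 0 < |y + 3| < δ forces both bounds, so |(5y + 9)/(y - 1) − (3/2)| < ϵ.

δ = min(2, (4/7)ϵ)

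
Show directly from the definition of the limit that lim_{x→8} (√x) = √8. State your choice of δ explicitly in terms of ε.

Let ε > 0 be given. We want δ > 0 such that 0 < |x − 8| < δ implies |√x − √8| < ε.
Multiplying by the conjugate, |√x − √8| = |x − 8|/(√x + √8).
Restrict δ ≤ 8 so that |x − 8| < 8 forces x > 0, and then √x + √8 > √8.
Hence |√x − √8| < |x − 8|/√8, which is < ε once |x − 8| < √8·ε.
Take δ = min(8, √8·ε). If 0 < |x − 8| < δ then x > 0 and |√x − √8| < |x − 8|/√8 < ε.

δ = min(8, √8·ε)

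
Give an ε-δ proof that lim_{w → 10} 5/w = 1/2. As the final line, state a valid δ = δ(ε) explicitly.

Fix ε > 0. We seek δ > 0 such that 0 < |w − 10| < δ implies |5/w − (1/2)| < ε.
|5/w − (1/2)| = 5·|10 − w|/(10·|w|) = 5|w − 10|/(10|w|).
Require δ ≤ 5 so that |w| > 10 − 5 = 5, hence 10|w| > 50.
Then |5/w − (1/2)| < 5|w − 10|/50, which is < ε when |w − 10| < 10ε.
Take δ = min(5, 10ε). Then 0 < |w − 10| < δ gives both |w − 10| < 5 and |w − 10| < 10ε, so |5/w − (1/2)| < ε.

δ = min(5, 10ε)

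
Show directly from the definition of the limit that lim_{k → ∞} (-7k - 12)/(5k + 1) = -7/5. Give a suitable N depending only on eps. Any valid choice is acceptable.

Suppose eps > 0. For k ≥ 1, |(-7k - 12)/(5k + 1) + 7/5| = |-53|/(5(5k + 1)) = 53/(5(5k + 1)).
Since 5k + 1 ≥ 5k for k ≥ 1, this is ≤ 53/(5·5k) = (53/25)/k.
So |(-7k - 12)/(5k + 1) + 7/5| < eps whenever k > (53/25)/eps.
Take N = (53/25)/eps. If k > N then |(-7k - 12)/(5k + 1) + 7/5| ≤ (53/25)/k < eps.

N = (53/25)/eps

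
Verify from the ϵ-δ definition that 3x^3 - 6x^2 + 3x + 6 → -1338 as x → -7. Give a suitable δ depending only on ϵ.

δ = min(1, ϵ/600)

Suppose ϵ > 0. We want δ > 0 such that 0 < |x + 7| < δ implies |(3x^3 - 6x^2 + 3x + 6) + 1338| < ϵ.
(3x^3 - 6x^2 + 3x + 6) + 1338 = 3x^3 - 6x^2 + 3x + 1344 = (x + 7)(3x^2 - 27x + 192).
So |(3x^3 - 6x^2 + 3x + 6) + 1338| = |x + 7|·|3x^2 - 27x + 192|.
Require δ ≤ 1. Then |x + 7| < 1 gives |x| < 8, and by the triangle inequality |3x^2 - 27x + 192| ≤ 3·8^2 + 27·8 + 192 = 600.
Hence |(3x^3 - 6x^2 + 3x + 6) + 1338| ≤ 600|x + 7| < ϵ provided |x + 7| < ϵ/600.
Take δ = min(1, ϵ/600). Then 0 < |x + 7| < δ gives both |x + 7| < 1 and |x + 7| < ϵ/600, so |(3x^3 - 6x^2 + 3x + 6) + 1338| < ϵ.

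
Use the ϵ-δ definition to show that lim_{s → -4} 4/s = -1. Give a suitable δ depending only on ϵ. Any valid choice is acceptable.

Let ϵ > 0. We seek δ > 0 such that 0 < |s + 4| < δ implies |4/s + 1| < ϵ.
|4/s + 1| = 4·|-4 − s|/(4·|s|) = 4|s + 4|/(4|s|).
Restrict δ ≤ 2. Then |s + 4| < 2 gives |s| > 2, so 4|s| > 8.
Then |4/s + 1| < 4|s + 4|/8, which is < ϵ when |s + 4| < 2ϵ.
Take δ = min(2, 2ϵ). Then 0 < |s + 4| < δ gives both |s + 4| < 2 and |s + 4| < 2ϵ, so |4/s + 1| < ϵ.

δ = min(2, 2ϵ)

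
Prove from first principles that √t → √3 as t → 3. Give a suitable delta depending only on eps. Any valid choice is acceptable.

Suppose eps > 0. We want delta > 0 such that 0 < |t − 3| < delta implies |√t − √3| < eps.
Multiplying by the conjugate, |√t − √3| = |t − 3|/(√t + √3).
Restrict delta ≤ 3 so that |t − 3| < 3 forces t > 0, and then √t + √3 > √3.
Hence |√t − √3| < |t − 3|/√3, which is < eps once |t − 3| < √3·eps.
Take delta = min(3, √3·eps). If 0 < |t − 3| < delta then t > 0 and |√t − √3| < |t − 3|/√3 < eps.

delta = min(3, √3·eps)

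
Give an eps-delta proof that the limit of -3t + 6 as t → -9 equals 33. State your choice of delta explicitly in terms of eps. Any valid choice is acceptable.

delta = eps/3

Let eps > 0 be given. We need delta > 0 so that 0 < |t + 9| < delta implies |(-3t + 6) − 33| < eps.
Since (-3t + 6) − 33 = -3(t + 9), we have |(-3t + 6) − 33| = 3|t + 9|.
Thus it suffices that |t + 9| < eps/3.
Take delta = eps/3. If 0 < |t + 9| < delta then |(-3t + 6) − 33| = 3|t + 9| < 3·(eps/3) = eps.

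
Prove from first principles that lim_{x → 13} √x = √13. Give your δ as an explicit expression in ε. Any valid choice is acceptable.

δ = min(13, √13·ε)

Fix ε > 0. We want δ > 0 such that 0 < |x − 13| < δ implies |√x − √13| < ε.
Multiplying by the conjugate, |√x − √13| = |x − 13|/(√x + √13).
Restrict δ ≤ 13 so that |x − 13| < 13 forces x > 0, and then √x + √13 > √13.
Hence |√x − √13| < |x − 13|/√13, which is < ε once |x − 13| < √13·ε.
Take δ = min(13, √13·ε). If 0 < |x − 13| < δ then x > 0 and |√x − √13| < |x − 13|/√13 < ε.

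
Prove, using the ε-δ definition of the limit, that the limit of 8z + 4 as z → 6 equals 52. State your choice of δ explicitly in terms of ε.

δ = ε/8

Suppose ε > 0. We need δ > 0 so that 0 < |z − 6| < δ implies |(8z + 4) − 52| < ε.
Since (8z + 4) − 52 = 8(z − 6), we have |(8z + 4) − 52| = 8|z − 6|.
Thus it suffices that |z − 6| < ε/8.
Take δ = ε/8. If 0 < |z − 6| < δ then |(8z + 4) − 52| = 8|z − 6| < 8·(ε/8) = ε.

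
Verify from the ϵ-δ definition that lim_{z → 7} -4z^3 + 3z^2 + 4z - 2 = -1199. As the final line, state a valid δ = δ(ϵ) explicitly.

Let ϵ > 0 be given. We want δ > 0 such that 0 < |z − 7| < δ implies |(-4z^3 + 3z^2 + 4z - 2) + 1199| < ϵ.
(-4z^3 + 3z^2 + 4z - 2) + 1199 = -4z^3 + 3z^2 + 4z + 1197 = (z − 7)(-4z^2 - 25z - 171).
So |(-4z^3 + 3z^2 + 4z - 2) + 1199| = |z − 7|·|-4z^2 - 25z - 171|.
Require δ ≤ 1. Then |z − 7| < 1 gives |z| < 8, and by the triangle inequality |-4z^2 - 25z - 171| ≤ 4·8^2 + 25·8 + 171 = 627.
Hence |(-4z^3 + 3z^2 + 4z - 2) + 1199| ≤ 627|z − 7| < ϵ provided |z − 7| < ϵ/627.
Choosing δ = min(1, ϵ/627) ensures both conditions, hence |(-4z^3 + 3z^2 + 4z - 2) + 1199| < ϵ.

δ = min(1, ϵ/627)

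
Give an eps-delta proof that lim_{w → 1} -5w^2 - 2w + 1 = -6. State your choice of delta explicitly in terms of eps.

Let eps > 0. We want delta > 0 such that 0 < |w − 1| < delta implies |(-5w^2 - 2w + 1) + 6| < eps.
(-5w^2 - 2w + 1) + 6 = -5w^2 - 2w + 7 = (w − 1)(-5w - 7).
So |(-5w^2 - 2w + 1) + 6| = |w − 1|·|-5w - 7|.
Require delta ≤ 1. Then |w − 1| < 1 gives |w| < 2, and by the triangle inequality |-5w - 7| ≤ 5·2 + 7 = 17.
Hence |(-5w^2 - 2w + 1) + 6| ≤ 17|w − 1| < eps provided |w − 1| < eps/17.
Choosing delta = min(1, eps/17) ensures both conditions, hence |(-5w^2 - 2w + 1) + 6| < eps.

delta = min(1, eps/17)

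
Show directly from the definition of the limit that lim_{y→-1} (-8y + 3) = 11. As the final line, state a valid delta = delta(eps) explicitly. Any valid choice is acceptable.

Let eps > 0 be given. We need delta > 0 so that 0 < |y + 1| < delta implies |(-8y + 3) − 11| < eps.
|(-8y + 3) − 11| = |-8y - 8| = 8|y + 1|.
So 8|y + 1| < eps exactly when |y + 1| < eps/8.
Take delta = eps/8. If 0 < |y + 1| < delta then |(-8y + 3) − 11| = 8|y + 1| < 8·(eps/8) = eps.

delta = eps/8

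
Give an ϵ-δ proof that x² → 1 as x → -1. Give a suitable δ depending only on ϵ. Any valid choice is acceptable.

Let ϵ > 0 be given. We seek δ > 0 with 0 < |x + 1| < δ ⇒ |x² − 1| < ϵ.
Factor: x² − 1 = (x + 1)(x - 1), so |x² − 1| = |x + 1|·|x - 1|.
Restrict δ ≤ 2. Then |x + 1| < 2 gives |x| < 3, so by the triangle inequality |x - 1| ≤ 3 + 1 = 4.
Hence |x² − 1| ≤ 4|x + 1|, which is < ϵ once |x + 1| < ϵ/4.
Take δ = min(2, ϵ/4). If 0 < |x + 1| < δ then both bounds hold and |x² − 1| ≤ 4|x + 1| < 4·(ϵ/4) = ϵ.

δ = min(2, ϵ/4)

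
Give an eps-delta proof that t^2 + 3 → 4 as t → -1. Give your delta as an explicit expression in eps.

delta = min(1, eps/3)

Suppose eps > 0. We want delta > 0 such that 0 < |t + 1| < delta implies |(t^2 + 3) − 4| < eps.
(t^2 + 3) − 4 = t^2 - 1 = (t + 1)(t - 1).
So |(t^2 + 3) − 4| = |t + 1|·|t - 1|.
Assume first that |t + 1| < 1, so |t| < 2. Then |t - 1| ≤ 2 + 1 = 3.
Hence |(t^2 + 3) − 4| ≤ 3|t + 1| < eps provided |t + 1| < eps/3.
Choosing delta = min(1, eps/3) ensures both conditions, hence |(t^2 + 3) − 4| < eps.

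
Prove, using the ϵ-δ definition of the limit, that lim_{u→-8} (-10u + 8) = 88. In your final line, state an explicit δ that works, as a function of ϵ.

δ = ϵ/10

Let ϵ > 0. We need δ > 0 so that 0 < |u + 8| < δ implies |(-10u + 8) − 88| < ϵ.
Since (-10u + 8) − 88 = -10(u + 8), we have |(-10u + 8) − 88| = 10|u + 8|.
Thus it suffices that |u + 8| < ϵ/10.
Choosing δ = ϵ/10 gives |(-10u + 8) − 88| = 10|u + 8| < ϵ whenever |u + 8| < δ.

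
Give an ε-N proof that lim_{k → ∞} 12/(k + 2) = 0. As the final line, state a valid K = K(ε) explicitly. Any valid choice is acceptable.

K = 12/ε

Let ε > 0. For k ≥ 1, |12/(k + 2) − 0| = 12/(k + 2) ≤ 12/k.
We need 12/k < ε, i.e. k > 12/ε.
Take K = 12/ε. If k > K then |12/(k + 2)| ≤ 12/k < ε.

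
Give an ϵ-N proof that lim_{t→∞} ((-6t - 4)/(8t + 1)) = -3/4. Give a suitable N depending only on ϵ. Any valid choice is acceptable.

Let ϵ > 0 be given. We seek N > 0 such that t > N implies |(-6t - 4)/(8t + 1) + 3/4| < ϵ.
(-6t - 4)/(8t + 1) + 3/4 = (8(-6t - 4) − (-6)(8t + 1)) / (8(8t + 1)) = -26/(8(8t + 1)).
For t > 0 we have 8t + 1 > 8t, so |(-6t - 4)/(8t + 1) + 3/4| = 26/(8(8t + 1)) < 26/(8·8t) = (13/32)/t.
Thus |(-6t - 4)/(8t + 1) + 3/4| < ϵ whenever t > (13/32)/ϵ.
Take N = (13/32)/ϵ. If t > N then |(-6t - 4)/(8t + 1) + 3/4| < (13/32)/t < ϵ.

N = (13/32)/ϵ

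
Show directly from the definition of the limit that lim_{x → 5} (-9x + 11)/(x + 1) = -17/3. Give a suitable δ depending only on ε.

δ = min(3, (9/10)ε)

Let ε > 0. We want δ > 0 with 0 < |x − 5| < δ ⇒ |(-9x + 11)/(x + 1) + 17/3| < ε.
Combining over a common denominator, (-9x + 11)/(x + 1) + 17/3 = [(-9x + 11)·6 − (-34)·(x + 1)] / [6·(x + 1)] = -20(x − 5) / (6(x + 1)).
So |(-9x + 11)/(x + 1) + 17/3| = 20|x − 5| / (6·|x + 1|).
Restrict δ ≤ 3. Then |x − 5| < 3 gives |x + 1| = |(x − 5) + 6| ≥ 6 − 3 = 3.
Hence |(-9x + 11)/(x + 1) + 17/3| < 20|x − 5|/(6·3) = (10/9)|x − 5|, which is < ε once |x − 5| < (9/10)ε.
Take δ = min(3, (9/10)ε). Then 0 < |x − 5| < δ forces both bounds, so |(-9x + 11)/(x + 1) + 17/3| < ε.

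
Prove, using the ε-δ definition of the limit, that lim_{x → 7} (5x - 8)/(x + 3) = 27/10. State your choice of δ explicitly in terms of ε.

δ = min(5, (50/23)ε)

Suppose ε > 0. We want δ > 0 with 0 < |x − 7| < δ ⇒ |(5x - 8)/(x + 3) − (27/10)| < ε.
Combining over a common denominator, (5x - 8)/(x + 3) − (27/10) = [(5x - 8)·10 − 27·(x + 3)] / [10·(x + 3)] = 23(x − 7) / (10(x + 3)).
So |(5x - 8)/(x + 3) − (27/10)| = 23|x − 7| / (10·|x + 3|).
Require δ ≤ 5, so |x + 3| ≥ |10| − |x − 7| > 10 − 5 = 5.
Hence |(5x - 8)/(x + 3) − (27/10)| < 23|x − 7|/(10·5) = (23/50)|x − 7|, which is < ε once |x − 7| < (50/23)ε.
Take δ = min(5, (50/23)ε). Then 0 < |x − 7| < δ forces both bounds, so |(5x - 8)/(x + 3) − (27/10)| < ε.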